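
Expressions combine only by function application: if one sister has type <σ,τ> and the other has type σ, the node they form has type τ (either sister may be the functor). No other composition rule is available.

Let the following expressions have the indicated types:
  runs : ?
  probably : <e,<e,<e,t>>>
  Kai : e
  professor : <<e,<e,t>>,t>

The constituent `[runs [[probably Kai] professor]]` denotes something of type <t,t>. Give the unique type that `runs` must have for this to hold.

<t,<t,t>>

[runs [[probably Kai] professor]] is required to be <t,t>. [[probably Kai] professor] : t cannot yield <t,t> as functor, so runs : <t,<t,t>>.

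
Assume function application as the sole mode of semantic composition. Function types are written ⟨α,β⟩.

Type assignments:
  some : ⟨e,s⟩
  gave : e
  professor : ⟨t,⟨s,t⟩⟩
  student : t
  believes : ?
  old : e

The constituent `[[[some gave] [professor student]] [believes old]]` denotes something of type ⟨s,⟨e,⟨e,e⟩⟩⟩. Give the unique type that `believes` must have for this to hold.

For [[[some gave] [professor student]] [believes old]] to have type ⟨s,⟨e,⟨e,e⟩⟩⟩ with [[some gave] [professor student]] of type t, [believes old] must be the function: [believes old] : ⟨t,⟨s,⟨e,⟨e,e⟩⟩⟩⟩.
For [believes old] to have type ⟨t,⟨s,⟨e,⟨e,e⟩⟩⟩⟩ with old of type e, believes must be the function: believes : ⟨e,⟨t,⟨s,⟨e,⟨e,e⟩⟩⟩⟩⟩.

⟨e,⟨t,⟨s,⟨e,⟨e,e⟩⟩⟩⟩⟩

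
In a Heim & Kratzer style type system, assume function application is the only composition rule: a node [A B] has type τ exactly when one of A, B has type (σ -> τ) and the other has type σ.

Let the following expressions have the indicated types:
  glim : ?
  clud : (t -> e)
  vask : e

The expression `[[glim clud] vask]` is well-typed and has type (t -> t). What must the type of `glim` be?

((t -> e) -> (e -> (t -> t)))

[[glim clud] vask] is required to be (t -> t). vask : e cannot yield (t -> t) as functor, so [glim clud] : (e -> (t -> t)).
[glim clud] is required to be (e -> (t -> t)). clud : (t -> e) cannot yield (e -> (t -> t)) as functor, so glim : ((t -> e) -> (e -> (t -> t))).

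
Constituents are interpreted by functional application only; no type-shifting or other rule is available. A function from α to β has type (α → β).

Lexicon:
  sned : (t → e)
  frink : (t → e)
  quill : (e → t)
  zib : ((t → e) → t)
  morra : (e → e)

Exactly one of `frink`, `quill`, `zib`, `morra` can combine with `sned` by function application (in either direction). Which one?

zib

frink : (t → e) — no; sned wants t, and frink wants t.
quill : (e → t) — no; sned wants t, and quill wants e.
zib — combines: zib : ((t → e) → t) takes sned : (t → e) as argument, giving t.
morra : (e → e) — no; sned wants t, and morra wants e.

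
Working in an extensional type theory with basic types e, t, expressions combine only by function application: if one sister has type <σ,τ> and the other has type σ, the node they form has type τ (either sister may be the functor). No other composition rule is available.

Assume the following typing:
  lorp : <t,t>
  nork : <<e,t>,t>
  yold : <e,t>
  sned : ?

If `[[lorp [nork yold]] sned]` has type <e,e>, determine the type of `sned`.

<t,<e,e>>

For [[lorp [nork yold]] sned] to have type <e,e> with [lorp [nork yold]] of type t, sned must be the function: sned : <t,<e,e>>.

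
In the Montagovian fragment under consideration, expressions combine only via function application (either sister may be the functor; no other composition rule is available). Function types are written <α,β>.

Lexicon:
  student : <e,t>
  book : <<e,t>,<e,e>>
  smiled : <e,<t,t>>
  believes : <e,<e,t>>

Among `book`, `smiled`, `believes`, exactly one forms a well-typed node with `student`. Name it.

book

book — combines: book : <<e,t>,<e,e>> takes student : <e,t> as argument, giving <e,e>.
smiled : <e,<t,t>> — student needs e; smiled needs e; neither fits.
believes : <e,<e,t>> — student needs e; believes needs e; neither fits.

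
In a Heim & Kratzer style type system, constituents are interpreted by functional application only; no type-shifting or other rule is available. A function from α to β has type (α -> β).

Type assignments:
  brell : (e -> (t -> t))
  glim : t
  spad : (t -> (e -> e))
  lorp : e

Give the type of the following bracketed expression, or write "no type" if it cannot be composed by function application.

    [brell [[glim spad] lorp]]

[glim spad]: functor spad : (t -> (e -> e)), argument glim : t; result (e -> e).
[[glim spad] lorp]: functor [glim spad] : (e -> e), argument lorp : e; result e.
[brell [[glim spad] lorp]]: functor brell : (e -> (t -> t)), argument [[glim spad] lorp] : e; result (t -> t).

(t -> t)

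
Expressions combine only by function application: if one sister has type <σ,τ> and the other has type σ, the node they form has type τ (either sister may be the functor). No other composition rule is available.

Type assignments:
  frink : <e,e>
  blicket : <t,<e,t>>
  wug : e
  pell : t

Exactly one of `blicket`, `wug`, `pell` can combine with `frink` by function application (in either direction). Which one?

wug

blicket : <t,<e,t>> — neither side's domain matches the other.
wug — combines: frink : <e,e> takes wug : e as argument, giving e.
pell : t — neither side's domain matches the other.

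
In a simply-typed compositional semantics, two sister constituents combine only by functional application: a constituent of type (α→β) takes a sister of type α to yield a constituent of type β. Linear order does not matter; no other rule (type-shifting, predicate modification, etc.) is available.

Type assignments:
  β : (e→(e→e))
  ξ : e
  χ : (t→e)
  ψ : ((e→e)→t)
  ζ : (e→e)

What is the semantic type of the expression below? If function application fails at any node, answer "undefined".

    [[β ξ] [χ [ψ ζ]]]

e

[β ξ]: β is (e→(e→e)), ξ is e; result (e→e).
[ψ ζ]: ψ is ((e→e)→t), ζ is (e→e); result t.
[χ [ψ ζ]]: χ is (t→e), [ψ ζ] is t; result e.
[[β ξ] [χ [ψ ζ]]]: [β ξ] is (e→e), [χ [ψ ζ]] is e; result e.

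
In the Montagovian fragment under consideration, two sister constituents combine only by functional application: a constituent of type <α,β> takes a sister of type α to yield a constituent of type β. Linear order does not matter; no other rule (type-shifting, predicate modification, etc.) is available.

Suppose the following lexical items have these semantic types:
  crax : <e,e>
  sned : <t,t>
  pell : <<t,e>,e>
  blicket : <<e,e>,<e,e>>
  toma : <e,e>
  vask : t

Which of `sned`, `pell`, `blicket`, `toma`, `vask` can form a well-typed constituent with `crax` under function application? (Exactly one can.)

blicket

sned : <t,t> — does not combine with crax.
pell : <<t,e>,e> — does not combine with crax.
blicket — combines: blicket : <<e,e>,<e,e>> takes crax : <e,e> as argument, giving <e,e>.
toma : <e,e> — does not combine with crax.
vask : t — does not combine with crax.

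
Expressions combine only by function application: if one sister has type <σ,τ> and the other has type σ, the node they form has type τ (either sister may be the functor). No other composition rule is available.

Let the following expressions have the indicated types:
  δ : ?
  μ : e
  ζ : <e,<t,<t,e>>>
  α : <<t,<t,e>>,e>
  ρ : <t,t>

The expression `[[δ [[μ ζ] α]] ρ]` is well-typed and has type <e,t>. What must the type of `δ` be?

<e,<<t,t>,<e,t>>>

[[δ [[μ ζ] α]] ρ] is required to be <e,t>. ρ : <t,t> cannot yield <e,t> as functor, so [δ [[μ ζ] α]] : <<t,t>,<e,t>>.
[δ [[μ ζ] α]] is required to be <<t,t>,<e,t>>. [[μ ζ] α] : e cannot yield <<t,t>,<e,t>> as functor, so δ : <e,<<t,t>,<e,t>>>.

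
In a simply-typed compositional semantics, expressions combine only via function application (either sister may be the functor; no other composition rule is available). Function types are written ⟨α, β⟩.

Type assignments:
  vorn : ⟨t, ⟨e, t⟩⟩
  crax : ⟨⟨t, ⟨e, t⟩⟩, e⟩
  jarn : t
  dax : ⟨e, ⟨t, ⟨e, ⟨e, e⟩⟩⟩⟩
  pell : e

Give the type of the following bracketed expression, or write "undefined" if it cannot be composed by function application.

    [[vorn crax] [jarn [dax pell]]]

[vorn crax]: ⟨⟨t, ⟨e, t⟩⟩, e⟩ applied to ⟨t, ⟨e, t⟩⟩ yields e.
[dax pell]: ⟨e, ⟨t, ⟨e, ⟨e, e⟩⟩⟩⟩ applied to e yields ⟨t, ⟨e, ⟨e, e⟩⟩⟩.
[jarn [dax pell]]: ⟨t, ⟨e, ⟨e, e⟩⟩⟩ applied to t yields ⟨e, ⟨e, e⟩⟩.
[[vorn crax] [jarn [dax pell]]]: ⟨e, ⟨e, e⟩⟩ applied to e yields ⟨e, e⟩.

⟨e, e⟩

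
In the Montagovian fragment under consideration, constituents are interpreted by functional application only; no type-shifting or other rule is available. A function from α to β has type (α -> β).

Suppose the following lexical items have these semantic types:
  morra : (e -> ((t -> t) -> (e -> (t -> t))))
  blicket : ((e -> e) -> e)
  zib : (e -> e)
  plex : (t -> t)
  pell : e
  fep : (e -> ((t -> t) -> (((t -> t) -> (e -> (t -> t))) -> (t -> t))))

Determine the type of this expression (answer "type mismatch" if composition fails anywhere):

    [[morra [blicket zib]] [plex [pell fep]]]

[blicket zib]: blicket is ((e -> e) -> e), zib is (e -> e); result e.
[morra [blicket zib]]: morra is (e -> ((t -> t) -> (e -> (t -> t)))), [blicket zib] is e; result ((t -> t) -> (e -> (t -> t))).
[pell fep]: fep is (e -> ((t -> t) -> (((t -> t) -> (e -> (t -> t))) -> (t -> t)))), pell is e; result ((t -> t) -> (((t -> t) -> (e -> (t -> t))) -> (t -> t))).
[plex [pell fep]]: [pell fep] is ((t -> t) -> (((t -> t) -> (e -> (t -> t))) -> (t -> t))), plex is (t -> t); result (((t -> t) -> (e -> (t -> t))) -> (t -> t)).
[[morra [blicket zib]] [plex [pell fep]]]: [plex [pell fep]] is (((t -> t) -> (e -> (t -> t))) -> (t -> t)), [morra [blicket zib]] is ((t -> t) -> (e -> (t -> t))); result (t -> t).

(t -> t)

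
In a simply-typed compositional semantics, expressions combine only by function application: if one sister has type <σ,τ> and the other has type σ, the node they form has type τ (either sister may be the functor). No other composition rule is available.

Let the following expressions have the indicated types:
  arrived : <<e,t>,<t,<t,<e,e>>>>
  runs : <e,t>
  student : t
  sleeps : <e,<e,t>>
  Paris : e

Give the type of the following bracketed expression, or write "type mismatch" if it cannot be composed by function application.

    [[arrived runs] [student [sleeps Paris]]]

[arrived runs]: functor arrived : <<e,t>,<t,<t,<e,e>>>>, argument runs : <e,t>; result <t,<t,<e,e>>>.
[sleeps Paris]: functor sleeps : <e,<e,t>>, argument Paris : e; result <e,t>.
At [student [sleeps Paris]]: neither t nor <e,t> can take the other as argument; the node is ill-typed.

type mismatch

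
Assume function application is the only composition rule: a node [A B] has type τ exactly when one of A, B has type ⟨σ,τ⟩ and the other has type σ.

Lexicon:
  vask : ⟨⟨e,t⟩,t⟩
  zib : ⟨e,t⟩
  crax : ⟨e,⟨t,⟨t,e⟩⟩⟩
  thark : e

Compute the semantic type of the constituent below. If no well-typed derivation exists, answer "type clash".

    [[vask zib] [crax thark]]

[vask zib]: vask is ⟨⟨e,t⟩,t⟩, zib is ⟨e,t⟩; result t.
[crax thark]: crax is ⟨e,⟨t,⟨t,e⟩⟩⟩, thark is e; result ⟨t,⟨t,e⟩⟩.
[[vask zib] [crax thark]]: [crax thark] is ⟨t,⟨t,e⟩⟩, [vask zib] is t; result ⟨t,e⟩.

⟨t,e⟩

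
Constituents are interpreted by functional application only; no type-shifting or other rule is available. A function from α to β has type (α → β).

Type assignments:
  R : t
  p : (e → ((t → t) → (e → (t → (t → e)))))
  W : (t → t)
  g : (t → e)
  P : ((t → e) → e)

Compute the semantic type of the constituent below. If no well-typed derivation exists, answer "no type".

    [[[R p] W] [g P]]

no type

[R p]: t with (e → ((t → t) → (e → (t → (t → e))))) — neither is a function whose domain matches the other; composition fails here.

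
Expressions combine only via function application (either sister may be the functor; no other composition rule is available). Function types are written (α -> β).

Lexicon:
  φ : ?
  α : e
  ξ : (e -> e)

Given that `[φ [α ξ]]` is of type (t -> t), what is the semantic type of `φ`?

(e -> (t -> t))

[φ [α ξ]] must have type (t -> t). The sister [α ξ] has type e; that is not a function onto (t -> t), so φ must be the functor, of type (e -> (t -> t)).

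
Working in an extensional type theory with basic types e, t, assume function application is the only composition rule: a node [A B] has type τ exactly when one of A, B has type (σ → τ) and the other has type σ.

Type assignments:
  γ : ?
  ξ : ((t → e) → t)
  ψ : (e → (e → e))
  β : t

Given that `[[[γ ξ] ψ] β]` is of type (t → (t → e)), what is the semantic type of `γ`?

[[[γ ξ] ψ] β] must have type (t → (t → e)). The sister β has type t; that is not a function onto (t → (t → e)), so [[γ ξ] ψ] must be the functor, of type (t → (t → (t → e))).
[[γ ξ] ψ] must have type (t → (t → (t → e))). The sister ψ has type (e → (e → e)); that is not a function onto (t → (t → (t → e))), so [γ ξ] must be the functor, of type ((e → (e → e)) → (t → (t → (t → e)))).
[γ ξ] must have type ((e → (e → e)) → (t → (t → (t → e)))). The sister ξ has type ((t → e) → t); that is not a function onto ((e → (e → e)) → (t → (t → (t → e)))), so γ must be the functor, of type (((t → e) → t) → ((e → (e → e)) → (t → (t → (t → e))))).

(((t → e) → t) → ((e → (e → e)) → (t → (t → (t → e)))))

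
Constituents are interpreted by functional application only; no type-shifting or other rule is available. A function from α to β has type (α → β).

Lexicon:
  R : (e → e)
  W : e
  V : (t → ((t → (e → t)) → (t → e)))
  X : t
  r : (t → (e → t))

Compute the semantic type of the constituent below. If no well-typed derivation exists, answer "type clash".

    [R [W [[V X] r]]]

type clash

At [V X], V : (t → ((t → (e → t)) → (t → e))) takes X : t, giving ((t → (e → t)) → (t → e)).
At [[V X] r], [V X] : ((t → (e → t)) → (t → e)) takes r : (t → (e → t)), giving (t → e).
At [W [[V X] r]]: neither e nor (t → e) can take the other as argument; the node is ill-typed.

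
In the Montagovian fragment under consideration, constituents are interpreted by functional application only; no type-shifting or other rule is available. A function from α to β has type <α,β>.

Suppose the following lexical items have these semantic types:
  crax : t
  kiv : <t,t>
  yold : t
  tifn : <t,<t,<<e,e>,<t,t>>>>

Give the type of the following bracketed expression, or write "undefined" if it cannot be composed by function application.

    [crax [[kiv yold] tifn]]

<<e,e>,<t,t>>

[kiv yold] — kiv of type <t,t> combines with yold of type t: type t.
[[kiv yold] tifn] — tifn of type <t,<t,<<e,e>,<t,t>>>> combines with [kiv yold] of type t: type <t,<<e,e>,<t,t>>>.
[crax [[kiv yold] tifn]] — [[kiv yold] tifn] of type <t,<<e,e>,<t,t>>> combines with crax of type t: type <<e,e>,<t,t>>.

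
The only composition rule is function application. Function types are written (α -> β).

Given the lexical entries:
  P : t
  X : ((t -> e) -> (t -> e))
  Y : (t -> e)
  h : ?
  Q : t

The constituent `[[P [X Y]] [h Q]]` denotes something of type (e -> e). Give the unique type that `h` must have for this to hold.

(t -> (e -> (e -> e)))

At [[P [X Y]] [h Q]] (required: (e -> e)): [P [X Y]] is e, which is not a function with range (e -> e); hence [h Q] is the functor — type (e -> (e -> e)).
At [h Q] (required: (e -> (e -> e))): Q is t, which is not a function with range (e -> (e -> e)); hence h is the functor — type (t -> (e -> (e -> e))).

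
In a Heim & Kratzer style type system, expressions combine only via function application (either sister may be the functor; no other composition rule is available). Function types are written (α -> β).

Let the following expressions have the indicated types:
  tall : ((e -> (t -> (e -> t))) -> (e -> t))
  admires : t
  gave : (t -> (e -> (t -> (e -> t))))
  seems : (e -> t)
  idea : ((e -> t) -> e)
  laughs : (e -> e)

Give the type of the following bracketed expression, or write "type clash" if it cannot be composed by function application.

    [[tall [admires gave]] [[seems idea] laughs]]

[admires gave]: (t -> (e -> (t -> (e -> t)))) applied to t yields (e -> (t -> (e -> t))).
[tall [admires gave]]: ((e -> (t -> (e -> t))) -> (e -> t)) applied to (e -> (t -> (e -> t))) yields (e -> t).
[seems idea]: ((e -> t) -> e) applied to (e -> t) yields e.
[[seems idea] laughs]: (e -> e) applied to e yields e.
[[tall [admires gave]] [[seems idea] laughs]]: (e -> t) applied to e yields t.

t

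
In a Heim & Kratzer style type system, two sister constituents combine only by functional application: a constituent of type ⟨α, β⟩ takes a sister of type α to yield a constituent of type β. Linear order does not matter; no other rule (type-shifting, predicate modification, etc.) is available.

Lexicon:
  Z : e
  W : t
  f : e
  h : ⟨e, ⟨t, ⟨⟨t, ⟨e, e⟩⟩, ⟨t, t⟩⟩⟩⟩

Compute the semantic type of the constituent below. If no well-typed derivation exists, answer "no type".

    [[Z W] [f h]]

[Z W]: e and t cannot combine by function application — type clash.

no type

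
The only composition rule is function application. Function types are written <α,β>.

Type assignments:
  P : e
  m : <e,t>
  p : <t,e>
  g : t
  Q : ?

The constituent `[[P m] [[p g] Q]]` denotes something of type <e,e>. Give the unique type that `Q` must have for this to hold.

[[P m] [[p g] Q]] must have type <e,e>. The sister [P m] has type t; that is not a function onto <e,e>, so [[p g] Q] must be the functor, of type <t,<e,e>>.
[[p g] Q] must have type <t,<e,e>>. The sister [p g] has type e; that is not a function onto <t,<e,e>>, so Q must be the functor, of type <e,<t,<e,e>>>.

<e,<t,<e,e>>>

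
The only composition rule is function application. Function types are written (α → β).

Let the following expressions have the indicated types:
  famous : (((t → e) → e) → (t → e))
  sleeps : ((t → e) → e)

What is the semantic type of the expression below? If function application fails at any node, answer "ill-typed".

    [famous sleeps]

[famous sleeps] — famous of type (((t → e) → e) → (t → e)) combines with sleeps of type ((t → e) → e): type (t → e).

(t → e)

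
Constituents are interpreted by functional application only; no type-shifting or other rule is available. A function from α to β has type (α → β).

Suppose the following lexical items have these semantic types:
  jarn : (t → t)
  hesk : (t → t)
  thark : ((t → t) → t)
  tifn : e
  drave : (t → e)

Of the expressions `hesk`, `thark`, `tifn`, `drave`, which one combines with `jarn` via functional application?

thark

hesk : (t → t) — neither side's domain matches the other.
thark — combines: thark : ((t → t) → t) takes jarn : (t → t) as argument, giving t.
tifn : e — neither side's domain matches the other.
drave : (t → e) — neither side's domain matches the other.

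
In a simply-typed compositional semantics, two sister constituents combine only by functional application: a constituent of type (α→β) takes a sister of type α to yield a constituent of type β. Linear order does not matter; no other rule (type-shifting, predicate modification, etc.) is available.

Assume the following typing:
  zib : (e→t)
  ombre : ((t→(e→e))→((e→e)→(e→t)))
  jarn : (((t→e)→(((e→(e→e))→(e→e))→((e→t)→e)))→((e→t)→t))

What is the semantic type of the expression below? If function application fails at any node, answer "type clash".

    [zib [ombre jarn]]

type clash

[ombre jarn]: ((t→(e→e))→((e→e)→(e→t))) and (((t→e)→(((e→(e→e))→(e→e))→((e→t)→e)))→((e→t)→t)) cannot combine by function application — type clash.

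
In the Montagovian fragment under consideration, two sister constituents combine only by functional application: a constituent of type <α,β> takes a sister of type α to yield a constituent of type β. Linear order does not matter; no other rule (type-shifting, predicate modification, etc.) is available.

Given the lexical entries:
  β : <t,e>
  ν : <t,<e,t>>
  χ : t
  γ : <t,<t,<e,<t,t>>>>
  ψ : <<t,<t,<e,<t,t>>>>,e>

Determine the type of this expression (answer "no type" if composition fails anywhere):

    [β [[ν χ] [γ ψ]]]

[ν χ]: functor ν : <t,<e,t>>, argument χ : t; result <e,t>.
[γ ψ]: functor ψ : <<t,<t,<e,<t,t>>>>,e>, argument γ : <t,<t,<e,<t,t>>>>; result e.
[[ν χ] [γ ψ]]: functor [ν χ] : <e,t>, argument [γ ψ] : e; result t.
[β [[ν χ] [γ ψ]]]: functor β : <t,e>, argument [[ν χ] [γ ψ]] : t; result e.

e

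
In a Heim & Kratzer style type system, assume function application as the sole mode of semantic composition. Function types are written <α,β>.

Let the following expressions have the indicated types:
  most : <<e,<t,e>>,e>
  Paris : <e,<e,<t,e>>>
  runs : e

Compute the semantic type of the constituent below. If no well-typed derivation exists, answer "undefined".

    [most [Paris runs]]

e

[Paris runs]: Paris is <e,<e,<t,e>>>, runs is e; result <e,<t,e>>.
[most [Paris runs]]: most is <<e,<t,e>>,e>, [Paris runs] is <e,<t,e>>; result e.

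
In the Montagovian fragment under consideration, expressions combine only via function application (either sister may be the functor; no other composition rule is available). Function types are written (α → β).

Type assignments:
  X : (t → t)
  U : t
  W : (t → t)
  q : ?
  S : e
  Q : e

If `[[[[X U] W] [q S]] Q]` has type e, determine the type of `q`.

[[[[X U] W] [q S]] Q] is required to be e. Q : e cannot yield e as functor, so [[[X U] W] [q S]] : (e → e).
[[[X U] W] [q S]] is required to be (e → e). [[X U] W] : t cannot yield (e → e) as functor, so [q S] : (t → (e → e)).
[q S] is required to be (t → (e → e)). S : e cannot yield (t → (e → e)) as functor, so q : (e → (t → (e → e))).

(e → (t → (e → e)))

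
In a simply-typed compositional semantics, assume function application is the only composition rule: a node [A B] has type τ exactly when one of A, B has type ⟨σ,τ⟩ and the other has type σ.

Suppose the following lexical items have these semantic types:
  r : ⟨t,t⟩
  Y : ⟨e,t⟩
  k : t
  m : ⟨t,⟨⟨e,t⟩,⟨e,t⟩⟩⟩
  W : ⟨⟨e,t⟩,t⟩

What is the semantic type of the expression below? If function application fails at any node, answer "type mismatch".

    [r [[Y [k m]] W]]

[k m]: functor m : ⟨t,⟨⟨e,t⟩,⟨e,t⟩⟩⟩, argument k : t; result ⟨⟨e,t⟩,⟨e,t⟩⟩.
[Y [k m]]: functor [k m] : ⟨⟨e,t⟩,⟨e,t⟩⟩, argument Y : ⟨e,t⟩; result ⟨e,t⟩.
[[Y [k m]] W]: functor W : ⟨⟨e,t⟩,t⟩, argument [Y [k m]] : ⟨e,t⟩; result t.
[r [[Y [k m]] W]]: functor r : ⟨t,t⟩, argument [[Y [k m]] W] : t; result t.

t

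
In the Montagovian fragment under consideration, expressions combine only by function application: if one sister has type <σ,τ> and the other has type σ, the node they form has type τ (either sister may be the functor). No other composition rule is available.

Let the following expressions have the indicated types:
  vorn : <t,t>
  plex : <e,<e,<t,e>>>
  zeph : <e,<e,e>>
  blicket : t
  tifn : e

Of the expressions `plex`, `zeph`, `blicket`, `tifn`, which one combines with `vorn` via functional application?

plex : <e,<e,<t,e>>> — no; vorn wants t, and plex wants e.
zeph : <e,<e,e>> — no; vorn wants t, and zeph wants e.
blicket — combines: vorn : <t,t> takes blicket : t as argument, giving t.
tifn : e — no; vorn wants t, and tifn wants nothing (atomic).

blicket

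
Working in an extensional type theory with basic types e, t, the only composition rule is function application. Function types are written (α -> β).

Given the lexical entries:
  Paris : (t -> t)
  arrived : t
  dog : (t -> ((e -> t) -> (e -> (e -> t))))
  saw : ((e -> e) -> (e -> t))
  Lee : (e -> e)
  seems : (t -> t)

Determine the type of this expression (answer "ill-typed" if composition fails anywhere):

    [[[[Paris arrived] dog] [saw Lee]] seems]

[Paris arrived] — Paris of type (t -> t) combines with arrived of type t: type t.
[[Paris arrived] dog] — dog of type (t -> ((e -> t) -> (e -> (e -> t)))) combines with [Paris arrived] of type t: type ((e -> t) -> (e -> (e -> t))).
[saw Lee] — saw of type ((e -> e) -> (e -> t)) combines with Lee of type (e -> e): type (e -> t).
[[[Paris arrived] dog] [saw Lee]] — [[Paris arrived] dog] of type ((e -> t) -> (e -> (e -> t))) combines with [saw Lee] of type (e -> t): type (e -> (e -> t)).
At [[[[Paris arrived] dog] [saw Lee]] seems]: neither (e -> (e -> t)) nor (t -> t) can take the other as argument; the node is ill-typed.

ill-typed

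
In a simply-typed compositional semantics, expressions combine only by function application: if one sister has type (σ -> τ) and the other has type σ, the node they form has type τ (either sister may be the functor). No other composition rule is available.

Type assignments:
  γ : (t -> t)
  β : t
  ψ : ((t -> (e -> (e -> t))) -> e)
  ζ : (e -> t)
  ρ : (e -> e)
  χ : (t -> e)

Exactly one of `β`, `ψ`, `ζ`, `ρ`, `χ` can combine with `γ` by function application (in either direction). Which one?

β — combines: γ : (t -> t) takes β : t as argument, giving t.
ψ : ((t -> (e -> (e -> t))) -> e) — does not combine with γ.
ζ : (e -> t) — does not combine with γ.
ρ : (e -> e) — does not combine with γ.
χ : (t -> e) — does not combine with γ.

β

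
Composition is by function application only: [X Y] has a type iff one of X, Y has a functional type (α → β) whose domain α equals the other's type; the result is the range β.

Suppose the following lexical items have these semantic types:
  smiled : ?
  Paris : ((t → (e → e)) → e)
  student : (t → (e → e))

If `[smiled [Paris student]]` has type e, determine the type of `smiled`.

[smiled [Paris student]] is required to be e. [Paris student] : e cannot yield e as functor, so smiled : (e → e).

(e → e)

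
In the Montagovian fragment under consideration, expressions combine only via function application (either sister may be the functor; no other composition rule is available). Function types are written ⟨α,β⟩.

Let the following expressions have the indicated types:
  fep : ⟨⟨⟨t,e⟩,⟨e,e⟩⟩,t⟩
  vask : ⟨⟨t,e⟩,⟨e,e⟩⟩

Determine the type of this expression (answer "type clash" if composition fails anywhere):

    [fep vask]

[fep vask]: ⟨⟨⟨t,e⟩,⟨e,e⟩⟩,t⟩ applied to ⟨⟨t,e⟩,⟨e,e⟩⟩ yields t.

t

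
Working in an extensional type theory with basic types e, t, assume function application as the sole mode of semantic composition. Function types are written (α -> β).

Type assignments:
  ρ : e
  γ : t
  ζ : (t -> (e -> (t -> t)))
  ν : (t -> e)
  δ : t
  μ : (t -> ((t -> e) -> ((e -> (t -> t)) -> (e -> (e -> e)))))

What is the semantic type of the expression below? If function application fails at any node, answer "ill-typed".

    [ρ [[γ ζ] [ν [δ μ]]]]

(e -> e)

[γ ζ]: functor ζ : (t -> (e -> (t -> t))), argument γ : t; result (e -> (t -> t)).
[δ μ]: functor μ : (t -> ((t -> e) -> ((e -> (t -> t)) -> (e -> (e -> e))))), argument δ : t; result ((t -> e) -> ((e -> (t -> t)) -> (e -> (e -> e)))).
[ν [δ μ]]: functor [δ μ] : ((t -> e) -> ((e -> (t -> t)) -> (e -> (e -> e)))), argument ν : (t -> e); result ((e -> (t -> t)) -> (e -> (e -> e))).
[[γ ζ] [ν [δ μ]]]: functor [ν [δ μ]] : ((e -> (t -> t)) -> (e -> (e -> e))), argument [γ ζ] : (e -> (t -> t)); result (e -> (e -> e)).
[ρ [[γ ζ] [ν [δ μ]]]]: functor [[γ ζ] [ν [δ μ]]] : (e -> (e -> e)), argument ρ : e; result (e -> e).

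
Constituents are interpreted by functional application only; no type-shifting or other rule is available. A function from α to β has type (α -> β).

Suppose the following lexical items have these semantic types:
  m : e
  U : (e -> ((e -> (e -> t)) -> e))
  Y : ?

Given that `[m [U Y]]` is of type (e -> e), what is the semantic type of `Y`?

((e -> ((e -> (e -> t)) -> e)) -> (e -> (e -> e)))

[m [U Y]] must have type (e -> e). The sister m has type e; that is not a function onto (e -> e), so [U Y] must be the functor, of type (e -> (e -> e)).
[U Y] must have type (e -> (e -> e)). The sister U has type (e -> ((e -> (e -> t)) -> e)); that is not a function onto (e -> (e -> e)), so Y must be the functor, of type ((e -> ((e -> (e -> t)) -> e)) -> (e -> (e -> e))).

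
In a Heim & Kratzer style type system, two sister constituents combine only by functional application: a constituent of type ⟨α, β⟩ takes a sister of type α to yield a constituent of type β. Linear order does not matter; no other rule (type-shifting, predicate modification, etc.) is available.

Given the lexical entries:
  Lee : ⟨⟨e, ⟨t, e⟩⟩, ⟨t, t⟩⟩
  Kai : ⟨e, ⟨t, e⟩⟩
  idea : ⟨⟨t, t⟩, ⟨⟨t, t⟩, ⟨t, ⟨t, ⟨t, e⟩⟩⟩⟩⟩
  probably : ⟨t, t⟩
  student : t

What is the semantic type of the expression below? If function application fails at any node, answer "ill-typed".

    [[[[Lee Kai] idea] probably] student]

⟨t, ⟨t, e⟩⟩

At [Lee Kai], Lee : ⟨⟨e, ⟨t, e⟩⟩, ⟨t, t⟩⟩ takes Kai : ⟨e, ⟨t, e⟩⟩, giving ⟨t, t⟩.
At [[Lee Kai] idea], idea : ⟨⟨t, t⟩, ⟨⟨t, t⟩, ⟨t, ⟨t, ⟨t, e⟩⟩⟩⟩⟩ takes [Lee Kai] : ⟨t, t⟩, giving ⟨⟨t, t⟩, ⟨t, ⟨t, ⟨t, e⟩⟩⟩⟩.
At [[[Lee Kai] idea] probably], [[Lee Kai] idea] : ⟨⟨t, t⟩, ⟨t, ⟨t, ⟨t, e⟩⟩⟩⟩ takes probably : ⟨t, t⟩, giving ⟨t, ⟨t, ⟨t, e⟩⟩⟩.
At [[[[Lee Kai] idea] probably] student], [[[Lee Kai] idea] probably] : ⟨t, ⟨t, ⟨t, e⟩⟩⟩ takes student : t, giving ⟨t, ⟨t, e⟩⟩.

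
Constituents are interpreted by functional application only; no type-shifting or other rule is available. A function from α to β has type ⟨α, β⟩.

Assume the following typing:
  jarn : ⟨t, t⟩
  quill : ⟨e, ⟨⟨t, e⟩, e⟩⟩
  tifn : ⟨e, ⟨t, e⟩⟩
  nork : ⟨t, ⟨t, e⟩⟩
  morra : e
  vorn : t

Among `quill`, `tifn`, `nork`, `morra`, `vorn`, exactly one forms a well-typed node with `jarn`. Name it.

vorn

quill : ⟨e, ⟨⟨t, e⟩, e⟩⟩ — neither side's domain matches the other.
tifn : ⟨e, ⟨t, e⟩⟩ — neither side's domain matches the other.
nork : ⟨t, ⟨t, e⟩⟩ — neither side's domain matches the other.
morra : e — neither side's domain matches the other.
vorn — combines: jarn : ⟨t, t⟩ takes vorn : t as argument, giving t.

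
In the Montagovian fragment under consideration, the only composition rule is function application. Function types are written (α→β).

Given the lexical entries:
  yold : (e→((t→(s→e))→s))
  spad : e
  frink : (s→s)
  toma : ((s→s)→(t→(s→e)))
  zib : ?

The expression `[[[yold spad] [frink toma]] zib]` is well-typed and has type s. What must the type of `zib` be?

For [[[yold spad] [frink toma]] zib] to have type s with [[yold spad] [frink toma]] of type s, zib must be the function: zib : (s→s).

(s→s)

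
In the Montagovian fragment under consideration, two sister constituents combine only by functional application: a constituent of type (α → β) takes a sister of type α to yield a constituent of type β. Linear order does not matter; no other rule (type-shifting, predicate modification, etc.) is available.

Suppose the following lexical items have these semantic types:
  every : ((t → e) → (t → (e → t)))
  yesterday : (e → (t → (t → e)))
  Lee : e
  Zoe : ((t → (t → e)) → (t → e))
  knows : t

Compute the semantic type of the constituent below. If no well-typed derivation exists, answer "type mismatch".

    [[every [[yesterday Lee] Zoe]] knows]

[yesterday Lee]: (e → (t → (t → e))) applied to e yields (t → (t → e)).
[[yesterday Lee] Zoe]: ((t → (t → e)) → (t → e)) applied to (t → (t → e)) yields (t → e).
[every [[yesterday Lee] Zoe]]: ((t → e) → (t → (e → t))) applied to (t → e) yields (t → (e → t)).
[[every [[yesterday Lee] Zoe]] knows]: (t → (e → t)) applied to t yields (e → t).

(e → t)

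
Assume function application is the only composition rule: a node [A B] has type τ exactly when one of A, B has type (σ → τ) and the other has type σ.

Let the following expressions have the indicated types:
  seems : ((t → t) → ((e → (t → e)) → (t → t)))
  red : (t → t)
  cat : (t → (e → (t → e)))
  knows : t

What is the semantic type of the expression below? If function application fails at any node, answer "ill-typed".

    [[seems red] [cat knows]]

(t → t)

[seems red]: ((t → t) → ((e → (t → e)) → (t → t))) applied to (t → t) yields ((e → (t → e)) → (t → t)).
[cat knows]: (t → (e → (t → e))) applied to t yields (e → (t → e)).
[[seems red] [cat knows]]: ((e → (t → e)) → (t → t)) applied to (e → (t → e)) yields (t → t).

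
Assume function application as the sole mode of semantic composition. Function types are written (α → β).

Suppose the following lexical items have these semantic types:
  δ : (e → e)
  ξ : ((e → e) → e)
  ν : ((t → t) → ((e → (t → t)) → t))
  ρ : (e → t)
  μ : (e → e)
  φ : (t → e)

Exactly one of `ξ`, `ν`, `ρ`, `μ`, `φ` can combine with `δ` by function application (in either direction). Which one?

ξ

ξ — combines: ξ : ((e → e) → e) takes δ : (e → e) as argument, giving e.
ν : ((t → t) → ((e → (t → t)) → t)) — does not combine with δ.
ρ : (e → t) — does not combine with δ.
μ : (e → e) — does not combine with δ.
φ : (t → e) — does not combine with δ.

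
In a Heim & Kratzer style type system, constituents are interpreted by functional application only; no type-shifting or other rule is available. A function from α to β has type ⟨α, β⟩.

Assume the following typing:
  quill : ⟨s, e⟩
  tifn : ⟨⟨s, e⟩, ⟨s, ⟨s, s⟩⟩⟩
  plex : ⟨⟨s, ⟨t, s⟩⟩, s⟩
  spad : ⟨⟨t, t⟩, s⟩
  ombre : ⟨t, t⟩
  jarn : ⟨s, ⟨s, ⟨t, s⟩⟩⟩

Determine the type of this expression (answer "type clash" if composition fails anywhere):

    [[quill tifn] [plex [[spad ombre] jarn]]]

At [quill tifn], tifn : ⟨⟨s, e⟩, ⟨s, ⟨s, s⟩⟩⟩ takes quill : ⟨s, e⟩, giving ⟨s, ⟨s, s⟩⟩.
At [spad ombre], spad : ⟨⟨t, t⟩, s⟩ takes ombre : ⟨t, t⟩, giving s.
At [[spad ombre] jarn], jarn : ⟨s, ⟨s, ⟨t, s⟩⟩⟩ takes [spad ombre] : s, giving ⟨s, ⟨t, s⟩⟩.
At [plex [[spad ombre] jarn]], plex : ⟨⟨s, ⟨t, s⟩⟩, s⟩ takes [[spad ombre] jarn] : ⟨s, ⟨t, s⟩⟩, giving s.
At [[quill tifn] [plex [[spad ombre] jarn]]], [quill tifn] : ⟨s, ⟨s, s⟩⟩ takes [plex [[spad ombre] jarn]] : s, giving ⟨s, s⟩.

⟨s, s⟩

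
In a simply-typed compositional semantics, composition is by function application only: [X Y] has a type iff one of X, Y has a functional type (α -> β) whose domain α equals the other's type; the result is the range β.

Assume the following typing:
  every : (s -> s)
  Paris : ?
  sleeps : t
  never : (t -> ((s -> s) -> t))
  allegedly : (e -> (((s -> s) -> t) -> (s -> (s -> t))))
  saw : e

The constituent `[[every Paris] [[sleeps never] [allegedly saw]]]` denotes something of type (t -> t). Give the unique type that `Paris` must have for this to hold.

((s -> s) -> ((s -> (s -> t)) -> (t -> t)))

[[every Paris] [[sleeps never] [allegedly saw]]] is required to be (t -> t). [[sleeps never] [allegedly saw]] : (s -> (s -> t)) cannot yield (t -> t) as functor, so [every Paris] : ((s -> (s -> t)) -> (t -> t)).
[every Paris] is required to be ((s -> (s -> t)) -> (t -> t)). every : (s -> s) cannot yield ((s -> (s -> t)) -> (t -> t)) as functor, so Paris : ((s -> s) -> ((s -> (s -> t)) -> (t -> t))).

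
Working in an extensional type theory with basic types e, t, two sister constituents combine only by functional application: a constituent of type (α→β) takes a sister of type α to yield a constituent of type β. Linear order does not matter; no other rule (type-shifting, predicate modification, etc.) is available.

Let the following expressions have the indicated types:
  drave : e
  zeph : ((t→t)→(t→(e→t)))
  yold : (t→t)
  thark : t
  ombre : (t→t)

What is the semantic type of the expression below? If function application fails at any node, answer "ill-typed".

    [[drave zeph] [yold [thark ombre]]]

ill-typed

At [drave zeph]: neither e nor ((t→t)→(t→(e→t))) can take the other as argument; the node is ill-typed.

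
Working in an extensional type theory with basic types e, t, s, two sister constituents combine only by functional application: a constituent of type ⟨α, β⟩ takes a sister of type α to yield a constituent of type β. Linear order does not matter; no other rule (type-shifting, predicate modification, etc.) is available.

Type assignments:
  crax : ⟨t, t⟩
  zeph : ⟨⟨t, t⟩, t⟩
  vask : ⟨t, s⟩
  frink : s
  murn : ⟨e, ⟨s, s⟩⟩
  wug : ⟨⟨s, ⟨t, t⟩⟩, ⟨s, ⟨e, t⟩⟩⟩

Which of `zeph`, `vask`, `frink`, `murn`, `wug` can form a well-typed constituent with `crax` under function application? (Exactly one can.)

zeph — combines: zeph : ⟨⟨t, t⟩, t⟩ takes crax : ⟨t, t⟩ as argument, giving t.
vask : ⟨t, s⟩ — does not combine with crax.
frink : s — does not combine with crax.
murn : ⟨e, ⟨s, s⟩⟩ — does not combine with crax.
wug : ⟨⟨s, ⟨t, t⟩⟩, ⟨s, ⟨e, t⟩⟩⟩ — does not combine with crax.

zeph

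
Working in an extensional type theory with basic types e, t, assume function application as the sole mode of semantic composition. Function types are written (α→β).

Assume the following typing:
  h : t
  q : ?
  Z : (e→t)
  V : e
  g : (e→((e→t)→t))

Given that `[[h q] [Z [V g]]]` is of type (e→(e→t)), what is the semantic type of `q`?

(t→(t→(e→(e→t))))

At [[h q] [Z [V g]]] (required: (e→(e→t))): [Z [V g]] is t, which is not a function with range (e→(e→t)); hence [h q] is the functor — type (t→(e→(e→t))).
At [h q] (required: (t→(e→(e→t)))): h is t, which is not a function with range (t→(e→(e→t))); hence q is the functor — type (t→(t→(e→(e→t)))).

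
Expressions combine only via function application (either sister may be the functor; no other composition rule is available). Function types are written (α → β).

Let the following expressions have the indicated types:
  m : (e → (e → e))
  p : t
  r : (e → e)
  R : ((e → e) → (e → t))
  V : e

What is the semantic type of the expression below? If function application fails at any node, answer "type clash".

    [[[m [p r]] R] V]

At [p r]: neither t nor (e → e) can take the other as argument; the node is ill-typed.

type clash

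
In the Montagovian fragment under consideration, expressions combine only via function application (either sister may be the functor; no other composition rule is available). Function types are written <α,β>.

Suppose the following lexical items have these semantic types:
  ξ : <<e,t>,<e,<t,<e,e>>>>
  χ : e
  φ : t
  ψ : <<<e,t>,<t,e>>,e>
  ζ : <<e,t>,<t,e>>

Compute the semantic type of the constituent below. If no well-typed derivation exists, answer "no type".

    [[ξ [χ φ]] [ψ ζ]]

no type

[χ φ]: e with t — neither is a function whose domain matches the other; composition fails here.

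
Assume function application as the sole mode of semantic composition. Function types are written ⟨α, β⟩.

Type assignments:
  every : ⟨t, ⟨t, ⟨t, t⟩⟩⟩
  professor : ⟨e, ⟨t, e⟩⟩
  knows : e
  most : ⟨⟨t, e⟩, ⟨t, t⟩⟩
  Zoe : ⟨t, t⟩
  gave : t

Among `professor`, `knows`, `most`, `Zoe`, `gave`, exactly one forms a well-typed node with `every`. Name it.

professor : ⟨e, ⟨t, e⟩⟩ — no; every wants t, and professor wants e.
knows : e — no; every wants t, and knows wants nothing (atomic).
most : ⟨⟨t, e⟩, ⟨t, t⟩⟩ — no; every wants t, and most wants ⟨t, e⟩.
Zoe : ⟨t, t⟩ — no; every wants t, and Zoe wants t.
gave — combines: every : ⟨t, ⟨t, ⟨t, t⟩⟩⟩ takes gave : t as argument, giving ⟨t, ⟨t, t⟩⟩.

gave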